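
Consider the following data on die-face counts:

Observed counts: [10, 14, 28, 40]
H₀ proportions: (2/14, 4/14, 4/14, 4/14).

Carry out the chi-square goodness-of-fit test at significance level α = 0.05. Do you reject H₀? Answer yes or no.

n = 92; E_i = n·p_i = [13.14, 26.29, 26.29, 26.29]
χ² = (10−13.14)²/13.14 + (14−26.29)²/26.29 + (28−26.29)²/26.29 + (40−26.29)²/26.29 = 13.7609
df = 3
p-value (upper-tail) = 0.00325
At α=0.05: p < α → reject H₀

reject H₀: yes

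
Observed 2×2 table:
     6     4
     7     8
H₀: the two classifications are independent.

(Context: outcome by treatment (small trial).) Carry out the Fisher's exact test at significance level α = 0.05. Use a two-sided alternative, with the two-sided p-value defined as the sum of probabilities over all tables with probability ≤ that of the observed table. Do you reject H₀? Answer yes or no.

reject H₀: no

Margins: r₁=10, r₂=15, c₁=13, c₂=12, n=25
p_obs = C(10,6)·C(15,7)/C(25,13); sum pmf over tables with pmf ≤ p_obs
p-value (two-sided) = 0.68817
At α=0.05: p ≥ α → fail to reject H₀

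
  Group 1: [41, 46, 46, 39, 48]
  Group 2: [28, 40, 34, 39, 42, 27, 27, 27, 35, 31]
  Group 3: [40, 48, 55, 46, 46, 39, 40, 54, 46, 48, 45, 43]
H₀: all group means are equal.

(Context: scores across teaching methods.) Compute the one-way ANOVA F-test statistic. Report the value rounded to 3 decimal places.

Group means [44.00, 33.00, 45.83], grand mean 40.741
SSB = Σnᵢ(x̄ᵢ−x̄)² = 963.519; SSW = ΣΣ(x−x̄ᵢ)² = 649.667
MSB = 963.519/2 = 481.7593; MSW = 649.667/24 = 27.0694
F = MSB/MSW = 17.7972
df = (2, 24)

test statistic = 17.797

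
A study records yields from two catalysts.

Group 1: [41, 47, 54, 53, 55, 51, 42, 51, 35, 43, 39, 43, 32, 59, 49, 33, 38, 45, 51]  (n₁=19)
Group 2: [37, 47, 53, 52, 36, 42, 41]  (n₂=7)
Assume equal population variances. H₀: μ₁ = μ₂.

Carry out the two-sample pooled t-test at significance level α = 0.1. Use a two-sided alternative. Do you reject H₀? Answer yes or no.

reject H₀: no

x̄₁=45.316, s₁=7.811, n₁=19
x̄₂=44.000, s₂=6.831, n₂=7
s_p² = [18·7.811² + 6·6.831²]/24 = 57.4211
SE = √(s_p²·(1/19+1/7)) = 3.3504
t = (45.316−44.000)/3.3504 = 0.3927
df = 24
p-value (two-sided) = 0.69799
At α=0.1: p ≥ α → fail to reject H₀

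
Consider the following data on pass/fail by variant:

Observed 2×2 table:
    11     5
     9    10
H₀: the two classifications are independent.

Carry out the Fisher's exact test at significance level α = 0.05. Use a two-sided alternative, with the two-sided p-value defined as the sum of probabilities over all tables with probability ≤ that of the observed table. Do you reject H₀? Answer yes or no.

reject H₀: no

Margins: r₁=16, r₂=19, c₁=20, c₂=15, n=35
p_obs = C(16,11)·C(19,9)/C(35,20); sum pmf over tables with pmf ≤ p_obs
p-value (two-sided) = 0.30636
At α=0.05: p ≥ α → fail to reject H₀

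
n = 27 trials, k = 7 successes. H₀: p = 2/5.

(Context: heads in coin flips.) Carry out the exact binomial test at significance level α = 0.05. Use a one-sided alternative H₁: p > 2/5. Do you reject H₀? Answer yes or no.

Exact binomial: n=27, k=7, p₀=2/5=0.4000
P(X≥7) from Σ C(n,i)·p₀^i·(1−p₀)^(n−i)
p-value (one-sided, H₁ greater) = 0.95791
At α=0.05: p ≥ α → fail to reject H₀

reject H₀: no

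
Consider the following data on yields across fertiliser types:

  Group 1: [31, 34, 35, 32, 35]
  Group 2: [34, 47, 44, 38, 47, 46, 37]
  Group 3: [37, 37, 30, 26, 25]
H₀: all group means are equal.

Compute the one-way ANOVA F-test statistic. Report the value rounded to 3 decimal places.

test statistic = 8.660

Group means [33.40, 41.86, 31.00], grand mean 36.176
SSB = Σnᵢ(x̄ᵢ−x̄)² = 398.413; SSW = ΣΣ(x−x̄ᵢ)² = 322.057
MSB = 398.413/2 = 199.2067; MSW = 322.057/14 = 23.0041
F = MSB/MSW = 8.6596
df = (2, 14)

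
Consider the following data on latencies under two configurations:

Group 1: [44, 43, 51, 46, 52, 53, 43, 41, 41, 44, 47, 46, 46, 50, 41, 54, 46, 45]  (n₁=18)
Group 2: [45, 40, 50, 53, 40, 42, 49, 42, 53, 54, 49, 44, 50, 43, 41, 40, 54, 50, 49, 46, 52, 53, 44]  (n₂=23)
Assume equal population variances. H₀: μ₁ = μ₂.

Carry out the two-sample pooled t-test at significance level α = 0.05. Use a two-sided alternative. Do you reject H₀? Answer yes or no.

x̄₁=46.278, s₁=4.142, n₁=18
x̄₂=47.087, s₂=4.963, n₂=23
s_p² = [17·4.142² + 22·4.963²]/39 = 21.3702
SE = √(s_p²·(1/18+1/23)) = 1.4548
t = (46.278−47.087)/1.4548 = -0.5562
df = 39
p-value (two-sided) = 0.58124
At α=0.05: p ≥ α → fail to reject H₀

reject H₀: no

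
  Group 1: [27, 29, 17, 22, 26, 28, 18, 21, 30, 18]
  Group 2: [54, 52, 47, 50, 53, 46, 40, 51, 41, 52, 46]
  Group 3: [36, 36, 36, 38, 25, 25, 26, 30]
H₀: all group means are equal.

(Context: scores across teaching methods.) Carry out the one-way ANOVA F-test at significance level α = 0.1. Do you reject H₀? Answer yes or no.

reject H₀: yes

Group means [23.60, 48.36, 31.50], grand mean 35.172
SSB = Σnᵢ(x̄ᵢ−x̄)² = 3361.192; SSW = ΣΣ(x−x̄ᵢ)² = 668.945
MSB = 3361.192/2 = 1680.5962; MSW = 668.945/26 = 25.7287
F = MSB/MSW = 65.3200
df = (2, 26)
p-value (upper-tail) = 0.00000
At α=0.1: p < α → reject H₀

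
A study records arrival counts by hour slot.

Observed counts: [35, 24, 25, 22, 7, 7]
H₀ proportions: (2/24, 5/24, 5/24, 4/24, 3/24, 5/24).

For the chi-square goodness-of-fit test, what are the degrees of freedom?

degrees of freedom = 5

df = k − 1 = 6 − 1 = 5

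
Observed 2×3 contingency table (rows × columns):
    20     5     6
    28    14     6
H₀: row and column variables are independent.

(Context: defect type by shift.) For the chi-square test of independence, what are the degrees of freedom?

degrees of freedom = 2

df = (r−1)(c−1) = (2−1)·(3−1) = 2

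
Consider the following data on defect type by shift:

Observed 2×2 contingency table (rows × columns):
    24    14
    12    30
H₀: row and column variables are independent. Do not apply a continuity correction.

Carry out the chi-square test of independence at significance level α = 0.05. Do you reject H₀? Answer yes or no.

reject H₀: yes

Row totals [38, 42], col totals [36, 44], n=80
χ² = (24−17.10)²/17.10 + (14−20.90)²/20.90 + (12−18.90)²/18.90 + (30−23.10)²/23.10 = 9.6423
df = 1
p-value (upper-tail) = 0.00190
At α=0.05: p < α → reject H₀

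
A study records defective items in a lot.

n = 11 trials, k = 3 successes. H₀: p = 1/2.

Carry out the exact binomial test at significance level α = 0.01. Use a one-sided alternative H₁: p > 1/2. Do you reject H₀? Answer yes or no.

reject H₀: no

Exact binomial: n=11, k=3, p₀=1/2=0.5000
P(X≥3) from Σ C(n,i)·p₀^i·(1−p₀)^(n−i)
p-value (one-sided, H₁ greater) = 0.96729
At α=0.01: p ≥ α → fail to reject H₀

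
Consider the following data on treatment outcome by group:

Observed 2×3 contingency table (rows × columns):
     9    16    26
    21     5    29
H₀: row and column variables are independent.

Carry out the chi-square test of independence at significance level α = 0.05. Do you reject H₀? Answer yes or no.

reject H₀: yes

Row totals [51, 55], col totals [30, 21, 55], n=106
χ² = (9−14.43)²/14.43 + (16−10.10)²/10.10 + (26−26.46)²/26.46 + (21−15.57)²/15.57 + (5−10.90)²/10.90 + (29−28.54)²/28.54 = 10.5897
df = 2
p-value (upper-tail) = 0.00502
At α=0.05: p < α → reject H₀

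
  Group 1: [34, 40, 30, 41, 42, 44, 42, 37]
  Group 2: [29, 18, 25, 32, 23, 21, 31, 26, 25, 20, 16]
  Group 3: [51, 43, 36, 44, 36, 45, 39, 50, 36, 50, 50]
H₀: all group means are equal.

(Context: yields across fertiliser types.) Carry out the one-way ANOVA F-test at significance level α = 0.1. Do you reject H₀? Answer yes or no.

reject H₀: yes

Group means [38.75, 24.18, 43.64], grand mean 35.200
SSB = Σnᵢ(x̄ᵢ−x̄)² = 2219.118; SSW = ΣΣ(x−x̄ᵢ)² = 801.682
MSB = 2219.118/2 = 1109.5591; MSW = 801.682/27 = 29.6919
F = MSB/MSW = 37.3691
df = (2, 27)
p-value (upper-tail) = 0.00000
At α=0.1: p < α → reject H₀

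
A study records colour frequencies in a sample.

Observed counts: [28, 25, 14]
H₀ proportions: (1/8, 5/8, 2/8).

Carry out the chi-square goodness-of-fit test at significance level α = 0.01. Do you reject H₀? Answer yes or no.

reject H₀: yes

n = 67; E_i = n·p_i = [8.38, 41.88, 16.75]
χ² = (28−8.38)²/8.38 + (25−41.88)²/41.88 + (14−16.75)²/16.75 = 53.2388
df = 2
p-value (upper-tail) = 0.00000
At α=0.01: p < α → reject H₀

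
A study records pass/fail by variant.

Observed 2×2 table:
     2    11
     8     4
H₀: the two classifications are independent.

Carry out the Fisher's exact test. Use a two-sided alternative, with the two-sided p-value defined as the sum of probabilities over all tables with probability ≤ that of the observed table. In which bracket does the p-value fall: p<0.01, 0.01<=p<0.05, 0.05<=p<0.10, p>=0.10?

p-value bracket: 0.01<=p<0.05

Margins: r₁=13, r₂=12, c₁=10, c₂=15, n=25
p_obs = C(13,2)·C(12,8)/C(25,10); sum pmf over tables with pmf ≤ p_obs
p-value (two-sided) = 0.01542
→ bracket: 0.01<=p<0.05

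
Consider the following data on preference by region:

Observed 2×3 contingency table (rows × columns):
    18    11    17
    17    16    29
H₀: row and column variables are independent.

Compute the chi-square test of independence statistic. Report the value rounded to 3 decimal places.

Row totals [46, 62], col totals [35, 27, 46], n=108
χ² = (18−14.91)²/14.91 + (11−11.50)²/11.50 + (17−19.59)²/19.59 + (17−20.09)²/20.09 + (16−15.50)²/15.50 + (29−26.41)²/26.41 = 1.7530
df = 2

test statistic = 1.753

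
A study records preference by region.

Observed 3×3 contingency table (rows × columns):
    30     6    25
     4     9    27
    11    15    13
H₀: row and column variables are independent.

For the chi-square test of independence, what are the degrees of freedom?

df = (r−1)(c−1) = (3−1)·(3−1) = 4

degrees of freedom = 4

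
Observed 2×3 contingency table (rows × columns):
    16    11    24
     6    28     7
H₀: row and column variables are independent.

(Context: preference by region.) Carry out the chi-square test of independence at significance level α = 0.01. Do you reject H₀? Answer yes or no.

reject H₀: yes

Row totals [51, 41], col totals [22, 39, 31], n=92
χ² = (16−12.20)²/12.20 + (11−21.62)²/21.62 + (24−17.18)²/17.18 + (6−9.80)²/9.80 + (28−17.38)²/17.38 + (7−13.82)²/13.82 = 20.4327
df = 2
p-value (upper-tail) = 0.00004
At α=0.01: p < α → reject H₀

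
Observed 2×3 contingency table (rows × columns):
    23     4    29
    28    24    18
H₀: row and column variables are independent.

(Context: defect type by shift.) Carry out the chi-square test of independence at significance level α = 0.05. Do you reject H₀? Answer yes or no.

Row totals [56, 70], col totals [51, 28, 47], n=126
χ² = (23−22.67)²/22.67 + (4−12.44)²/12.44 + (29−20.89)²/20.89 + (28−28.33)²/28.33 + (24−15.56)²/15.56 + (18−26.11)²/26.11 = 15.9923
df = 2
p-value (upper-tail) = 0.00034
At α=0.05: p < α → reject H₀

reject H₀: yes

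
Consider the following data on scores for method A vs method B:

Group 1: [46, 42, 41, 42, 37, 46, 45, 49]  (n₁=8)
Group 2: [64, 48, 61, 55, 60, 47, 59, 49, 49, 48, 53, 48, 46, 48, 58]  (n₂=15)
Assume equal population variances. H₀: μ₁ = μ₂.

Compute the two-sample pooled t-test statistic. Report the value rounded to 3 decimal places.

test statistic = -3.958

x̄₁=43.500, s₁=3.742, n₁=8
x̄₂=52.867, s₂=6.069, n₂=15
s_p² = [7·3.742² + 14·6.069²]/21 = 29.2254
SE = √(s_p²·(1/8+1/15)) = 2.3668
t = (43.500−52.867)/2.3668 = -3.9576
df = 21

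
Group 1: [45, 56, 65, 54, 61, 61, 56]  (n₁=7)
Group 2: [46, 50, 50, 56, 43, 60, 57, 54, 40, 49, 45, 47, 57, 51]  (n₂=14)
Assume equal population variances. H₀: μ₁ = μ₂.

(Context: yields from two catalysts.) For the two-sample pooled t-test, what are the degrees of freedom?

df = n₁ + n₂ − 2 = 7 + 14 − 2 = 19

degrees of freedom = 19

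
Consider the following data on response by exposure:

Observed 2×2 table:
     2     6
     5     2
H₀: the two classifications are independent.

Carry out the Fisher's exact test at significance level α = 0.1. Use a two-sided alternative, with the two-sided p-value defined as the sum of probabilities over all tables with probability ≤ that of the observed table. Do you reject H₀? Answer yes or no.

Margins: r₁=8, r₂=7, c₁=7, c₂=8, n=15
p_obs = C(8,2)·C(7,5)/C(15,7); sum pmf over tables with pmf ≤ p_obs
p-value (two-sided) = 0.13193
At α=0.1: p ≥ α → fail to reject H₀

reject H₀: no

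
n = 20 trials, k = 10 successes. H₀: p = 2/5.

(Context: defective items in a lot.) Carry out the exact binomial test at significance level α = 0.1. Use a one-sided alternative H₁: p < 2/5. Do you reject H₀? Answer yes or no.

Exact binomial: n=20, k=10, p₀=2/5=0.4000
P(X≤10) from Σ C(n,i)·p₀^i·(1−p₀)^(n−i)
p-value (one-sided, H₁ less) = 0.87248
At α=0.1: p ≥ α → fail to reject H₀

reject H₀: no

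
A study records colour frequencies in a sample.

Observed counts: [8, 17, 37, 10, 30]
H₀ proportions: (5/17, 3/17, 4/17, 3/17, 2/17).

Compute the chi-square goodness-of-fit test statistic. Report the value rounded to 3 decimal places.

n = 102; E_i = n·p_i = [30.00, 18.00, 24.00, 18.00, 12.00]
χ² = (8−30.00)²/30.00 + (17−18.00)²/18.00 + (37−24.00)²/24.00 + (10−18.00)²/18.00 + (30−12.00)²/12.00 = 53.7861
df = 4

test statistic = 53.786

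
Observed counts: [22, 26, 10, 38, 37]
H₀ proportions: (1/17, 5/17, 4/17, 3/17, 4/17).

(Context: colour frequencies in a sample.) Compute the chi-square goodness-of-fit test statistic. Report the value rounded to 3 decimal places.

test statistic = 54.611

n = 133; E_i = n·p_i = [7.82, 39.12, 31.29, 23.47, 31.29]
χ² = (22−7.82)²/7.82 + (26−39.12)²/39.12 + (10−31.29)²/31.29 + (38−23.47)²/23.47 + (37−31.29)²/31.29 = 54.6114
df = 4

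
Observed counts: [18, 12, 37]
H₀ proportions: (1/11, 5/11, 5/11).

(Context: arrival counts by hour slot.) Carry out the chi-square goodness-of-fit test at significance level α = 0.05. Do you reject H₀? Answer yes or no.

reject H₀: yes

n = 67; E_i = n·p_i = [6.09, 30.45, 30.45]
χ² = (18−6.09)²/6.09 + (12−30.45)²/30.45 + (37−30.45)²/30.45 = 35.8746
df = 2
p-value (upper-tail) = 0.00000
At α=0.05: p < α → reject H₀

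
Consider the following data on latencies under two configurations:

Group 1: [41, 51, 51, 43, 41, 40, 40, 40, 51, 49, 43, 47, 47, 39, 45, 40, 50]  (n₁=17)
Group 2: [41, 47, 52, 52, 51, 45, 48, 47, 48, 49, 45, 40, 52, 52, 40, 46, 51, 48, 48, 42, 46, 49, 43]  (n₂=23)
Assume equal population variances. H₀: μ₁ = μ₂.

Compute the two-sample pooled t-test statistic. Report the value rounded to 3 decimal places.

x̄₁=44.588, s₁=4.542, n₁=17
x̄₂=47.043, s₂=3.867, n₂=23
s_p² = [16·4.542² + 22·3.867²]/38 = 17.3441
SE = √(s_p²·(1/17+1/23)) = 1.3320
t = (44.588−47.043)/1.3320 = -1.8432
df = 38

test statistic = -1.843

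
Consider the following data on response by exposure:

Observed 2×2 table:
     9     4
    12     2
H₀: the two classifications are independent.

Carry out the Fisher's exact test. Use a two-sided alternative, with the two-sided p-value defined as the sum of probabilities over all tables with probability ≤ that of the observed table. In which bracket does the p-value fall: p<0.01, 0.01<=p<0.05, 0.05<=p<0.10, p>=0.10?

Margins: r₁=13, r₂=14, c₁=21, c₂=6, n=27
p_obs = C(13,9)·C(14,12)/C(27,21); sum pmf over tables with pmf ≤ p_obs
p-value (two-sided) = 0.38454
→ bracket: p>=0.10

p-value bracket: p>=0.10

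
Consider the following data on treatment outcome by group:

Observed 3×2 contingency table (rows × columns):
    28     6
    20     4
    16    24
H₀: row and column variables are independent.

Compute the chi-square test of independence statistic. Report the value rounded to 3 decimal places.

test statistic = 19.109

Row totals [34, 24, 40], col totals [64, 34], n=98
χ² = (28−22.20)²/22.20 + (6−11.80)²/11.80 + (20−15.67)²/15.67 + (4−8.33)²/8.33 + (16−26.12)²/26.12 + (24−13.88)²/13.88 = 19.1090
df = 2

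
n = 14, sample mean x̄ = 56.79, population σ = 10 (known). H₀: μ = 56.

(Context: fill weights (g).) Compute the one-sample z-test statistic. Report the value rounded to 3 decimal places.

SE = σ/√n = 10/√14 = 2.6726
z = (x̄−μ₀)/SE = (56.79−56)/2.6726 = 0.2956

test statistic = 0.296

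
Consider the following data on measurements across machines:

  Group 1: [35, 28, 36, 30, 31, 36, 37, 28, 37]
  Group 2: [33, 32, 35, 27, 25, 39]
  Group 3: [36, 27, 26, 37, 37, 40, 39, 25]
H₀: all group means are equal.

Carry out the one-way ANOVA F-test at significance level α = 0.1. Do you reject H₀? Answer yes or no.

reject H₀: no

Group means [33.11, 31.83, 33.38], grand mean 32.870
SSB = Σnᵢ(x̄ᵢ−x̄)² = 9.011; SSW = ΣΣ(x−x̄ᵢ)² = 523.597
MSB = 9.011/2 = 4.5057; MSW = 523.597/20 = 26.1799
F = MSB/MSW = 0.1721
df = (2, 20)
p-value (upper-tail) = 0.84312
At α=0.1: p ≥ α → fail to reject H₀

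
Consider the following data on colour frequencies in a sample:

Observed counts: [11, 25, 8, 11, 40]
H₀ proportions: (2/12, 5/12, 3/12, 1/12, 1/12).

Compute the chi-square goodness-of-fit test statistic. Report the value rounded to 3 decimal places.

test statistic = 148.516

n = 95; E_i = n·p_i = [15.83, 39.58, 23.75, 7.92, 7.92]
χ² = (11−15.83)²/15.83 + (25−39.58)²/39.58 + (8−23.75)²/23.75 + (11−7.92)²/7.92 + (40−7.92)²/7.92 = 148.5158
df = 4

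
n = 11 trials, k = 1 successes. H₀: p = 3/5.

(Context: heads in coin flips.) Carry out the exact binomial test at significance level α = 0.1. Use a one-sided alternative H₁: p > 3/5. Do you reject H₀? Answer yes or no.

Exact binomial: n=11, k=1, p₀=3/5=0.6000
P(X≥1) from Σ C(n,i)·p₀^i·(1−p₀)^(n−i)
p-value (one-sided, H₁ greater) = 0.99996
At α=0.1: p ≥ α → fail to reject H₀

reject H₀: no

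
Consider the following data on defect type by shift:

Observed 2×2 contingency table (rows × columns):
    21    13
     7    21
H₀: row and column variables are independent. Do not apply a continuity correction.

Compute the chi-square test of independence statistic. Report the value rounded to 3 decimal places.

Row totals [34, 28], col totals [28, 34], n=62
χ² = (21−15.35)²/15.35 + (13−18.65)²/18.65 + (7−12.65)²/12.65 + (21−15.35)²/15.35 = 8.3802
df = 1

test statistic = 8.380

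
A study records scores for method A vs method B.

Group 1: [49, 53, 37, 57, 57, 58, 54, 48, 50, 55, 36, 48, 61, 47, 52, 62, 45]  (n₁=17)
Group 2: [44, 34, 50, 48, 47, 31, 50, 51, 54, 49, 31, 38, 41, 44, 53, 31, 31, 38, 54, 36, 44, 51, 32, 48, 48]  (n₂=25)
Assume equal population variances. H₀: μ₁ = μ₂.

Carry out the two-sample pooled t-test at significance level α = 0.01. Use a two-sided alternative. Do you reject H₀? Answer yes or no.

reject H₀: yes

x̄₁=51.118, s₁=7.364, n₁=17
x̄₂=43.120, s₂=8.110, n₂=25
s_p² = [16·7.364² + 24·8.110²]/40 = 61.1601
SE = √(s_p²·(1/17+1/25)) = 2.4585
t = (51.118−43.120)/2.4585 = 3.2531
df = 40
p-value (two-sided) = 0.00232
At α=0.01: p < α → reject H₀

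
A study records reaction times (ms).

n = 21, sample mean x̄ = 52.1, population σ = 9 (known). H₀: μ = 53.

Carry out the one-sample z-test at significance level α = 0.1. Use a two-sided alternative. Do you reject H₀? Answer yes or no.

reject H₀: no

SE = σ/√n = 9/√21 = 1.9640
z = (x̄−μ₀)/SE = (52.1−53)/1.9640 = -0.4583
p-value (two-sided) = 0.64677
At α=0.1: p ≥ α → fail to reject H₀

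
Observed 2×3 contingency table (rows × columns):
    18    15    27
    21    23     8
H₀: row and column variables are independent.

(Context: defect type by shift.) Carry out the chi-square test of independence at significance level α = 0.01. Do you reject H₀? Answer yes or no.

Row totals [60, 52], col totals [39, 38, 35], n=112
χ² = (18−20.89)²/20.89 + (15−20.36)²/20.36 + (27−18.75)²/18.75 + (21−18.11)²/18.11 + (23−17.64)²/17.64 + (8−16.25)²/16.25 = 11.7176
df = 2
p-value (upper-tail) = 0.00285
At α=0.01: p < α → reject H₀

reject H₀: yes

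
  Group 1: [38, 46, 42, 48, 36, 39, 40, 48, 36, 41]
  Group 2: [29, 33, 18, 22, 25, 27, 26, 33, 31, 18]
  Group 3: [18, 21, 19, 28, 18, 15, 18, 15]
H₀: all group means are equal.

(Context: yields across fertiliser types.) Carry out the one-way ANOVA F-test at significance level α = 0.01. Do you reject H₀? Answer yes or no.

Group means [41.40, 26.20, 19.00], grand mean 29.571
SSB = Σnᵢ(x̄ᵢ−x̄)² = 2406.857; SSW = ΣΣ(x−x̄ᵢ)² = 584.000
MSB = 2406.857/2 = 1203.4286; MSW = 584.000/25 = 23.3600
F = MSB/MSW = 51.5166
df = (2, 25)
p-value (upper-tail) = 0.00000
At α=0.01: p < α → reject H₀

reject H₀: yes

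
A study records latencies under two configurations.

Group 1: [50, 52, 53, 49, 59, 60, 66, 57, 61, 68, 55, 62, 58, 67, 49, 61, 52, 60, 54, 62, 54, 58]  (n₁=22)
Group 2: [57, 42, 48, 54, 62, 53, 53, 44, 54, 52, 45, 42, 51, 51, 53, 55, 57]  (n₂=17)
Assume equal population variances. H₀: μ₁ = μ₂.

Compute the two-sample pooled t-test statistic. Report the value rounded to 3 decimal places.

test statistic = 3.451

x̄₁=57.591, s₁=5.629, n₁=22
x̄₂=51.353, s₂=5.556, n₂=17
s_p² = [21·5.629² + 16·5.556²]/37 = 31.3297
SE = √(s_p²·(1/22+1/17)) = 1.8075
t = (57.591−51.353)/1.8075 = 3.4512
df = 37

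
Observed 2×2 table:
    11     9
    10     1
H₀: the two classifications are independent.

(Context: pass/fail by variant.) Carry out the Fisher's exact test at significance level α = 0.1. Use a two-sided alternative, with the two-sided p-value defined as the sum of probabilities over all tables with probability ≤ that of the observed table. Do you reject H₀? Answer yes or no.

reject H₀: yes

Margins: r₁=20, r₂=11, c₁=21, c₂=10, n=31
p_obs = C(20,11)·C(11,10)/C(31,21); sum pmf over tables with pmf ≤ p_obs
p-value (two-sided) = 0.05504
At α=0.1: p < α → reject H₀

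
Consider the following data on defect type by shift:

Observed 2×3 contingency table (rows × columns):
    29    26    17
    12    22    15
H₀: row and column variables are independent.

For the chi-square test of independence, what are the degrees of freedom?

degrees of freedom = 2

df = (r−1)(c−1) = (2−1)·(3−1) = 2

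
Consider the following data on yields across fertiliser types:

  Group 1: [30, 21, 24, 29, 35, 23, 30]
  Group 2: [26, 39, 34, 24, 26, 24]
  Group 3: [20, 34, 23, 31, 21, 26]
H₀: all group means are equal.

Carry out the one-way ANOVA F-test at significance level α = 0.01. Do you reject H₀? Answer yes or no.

reject H₀: no

Group means [27.43, 28.83, 25.83], grand mean 27.368
SSB = Σnᵢ(x̄ᵢ−x̄)² = 27.040; SSW = ΣΣ(x−x̄ᵢ)² = 497.381
MSB = 27.040/2 = 13.5201; MSW = 497.381/16 = 31.0863
F = MSB/MSW = 0.4349
df = (2, 16)
p-value (upper-tail) = 0.65475
At α=0.01: p ≥ α → fail to reject H₀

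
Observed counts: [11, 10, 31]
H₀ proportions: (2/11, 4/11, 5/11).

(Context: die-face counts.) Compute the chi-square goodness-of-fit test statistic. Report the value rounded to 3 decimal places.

test statistic = 6.744

n = 52; E_i = n·p_i = [9.45, 18.91, 23.64]
χ² = (11−9.45)²/9.45 + (10−18.91)²/18.91 + (31−23.64)²/23.64 = 6.7442
df = 2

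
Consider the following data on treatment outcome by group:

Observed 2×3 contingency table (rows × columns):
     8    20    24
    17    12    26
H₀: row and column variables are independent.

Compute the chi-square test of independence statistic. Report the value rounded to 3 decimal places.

test statistic = 5.240

Row totals [52, 55], col totals [25, 32, 50], n=107
χ² = (8−12.15)²/12.15 + (20−15.55)²/15.55 + (24−24.30)²/24.30 + (17−12.85)²/12.85 + (12−16.45)²/16.45 + (26−25.70)²/25.70 = 5.2400
df = 2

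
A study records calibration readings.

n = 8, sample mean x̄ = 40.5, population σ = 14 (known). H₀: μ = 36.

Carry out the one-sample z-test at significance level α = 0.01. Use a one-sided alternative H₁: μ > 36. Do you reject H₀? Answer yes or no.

reject H₀: no

SE = σ/√n = 14/√8 = 4.9497
z = (x̄−μ₀)/SE = (40.5−36)/4.9497 = 0.9091
p-value (one-sided, H₁ greater) = 0.18164
At α=0.01: p ≥ α → fail to reject H₀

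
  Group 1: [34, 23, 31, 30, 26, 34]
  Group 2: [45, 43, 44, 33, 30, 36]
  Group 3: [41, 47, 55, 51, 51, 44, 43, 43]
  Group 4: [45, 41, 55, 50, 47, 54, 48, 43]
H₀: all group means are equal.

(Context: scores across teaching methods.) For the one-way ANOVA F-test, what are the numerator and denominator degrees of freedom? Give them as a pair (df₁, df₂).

degrees of freedom = [3, 24]

k = 4 groups, N = 28 total
df = (k−1, N−k) = (4−1, 28−4) = (3, 24)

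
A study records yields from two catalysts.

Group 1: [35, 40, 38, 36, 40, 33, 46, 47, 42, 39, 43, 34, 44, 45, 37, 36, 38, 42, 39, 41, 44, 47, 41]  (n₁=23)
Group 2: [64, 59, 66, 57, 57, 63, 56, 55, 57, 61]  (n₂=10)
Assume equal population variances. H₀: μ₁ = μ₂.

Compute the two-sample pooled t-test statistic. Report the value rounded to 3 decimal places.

test statistic = -12.652

x̄₁=40.304, s₁=4.095, n₁=23
x̄₂=59.500, s₂=3.779, n₂=10
s_p² = [22·4.095² + 9·3.779²]/31 = 16.0442
SE = √(s_p²·(1/23+1/10)) = 1.5172
t = (40.304−59.500)/1.5172 = -12.6518
df = 31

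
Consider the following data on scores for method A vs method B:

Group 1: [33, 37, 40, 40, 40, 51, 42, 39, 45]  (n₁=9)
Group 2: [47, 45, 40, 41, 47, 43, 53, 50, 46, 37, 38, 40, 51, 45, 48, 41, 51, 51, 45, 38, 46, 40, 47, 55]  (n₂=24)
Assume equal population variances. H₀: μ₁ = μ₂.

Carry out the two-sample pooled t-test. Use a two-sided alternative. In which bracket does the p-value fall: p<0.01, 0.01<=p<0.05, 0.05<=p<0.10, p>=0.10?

p-value bracket: 0.01<=p<0.05

x̄₁=40.778, s₁=5.044, n₁=9
x̄₂=45.208, s₂=5.073, n₂=24
s_p² = [8·5.044² + 23·5.073²]/31 = 25.6617
SE = √(s_p²·(1/9+1/24)) = 1.9800
t = (40.778−45.208)/1.9800 = -2.2376
df = 31
p-value (two-sided) = 0.03257
→ bracket: 0.01<=p<0.05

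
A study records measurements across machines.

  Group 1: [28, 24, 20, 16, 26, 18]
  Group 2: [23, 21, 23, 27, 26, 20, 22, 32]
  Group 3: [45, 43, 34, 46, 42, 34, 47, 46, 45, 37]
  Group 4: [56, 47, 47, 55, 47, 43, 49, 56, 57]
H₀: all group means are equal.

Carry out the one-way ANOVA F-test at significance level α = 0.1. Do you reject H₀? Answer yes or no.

Group means [22.00, 24.25, 41.90, 50.78], grand mean 36.424
SSB = Σnᵢ(x̄ᵢ−x̄)² = 4588.105; SSW = ΣΣ(x−x̄ᵢ)² = 665.956
MSB = 4588.105/3 = 1529.3684; MSW = 665.956/29 = 22.9640
F = MSB/MSW = 66.5986
df = (3, 29)
p-value (upper-tail) = 0.00000
At α=0.1: p < α → reject H₀

reject H₀: yes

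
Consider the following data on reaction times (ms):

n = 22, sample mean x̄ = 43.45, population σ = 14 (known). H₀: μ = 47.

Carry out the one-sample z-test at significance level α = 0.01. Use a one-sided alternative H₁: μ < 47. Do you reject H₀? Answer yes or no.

SE = σ/√n = 14/√22 = 2.9848
z = (x̄−μ₀)/SE = (43.45−47)/2.9848 = -1.1894
p-value (one-sided, H₁ less) = 0.11715
At α=0.01: p ≥ α → fail to reject H₀

reject H₀: no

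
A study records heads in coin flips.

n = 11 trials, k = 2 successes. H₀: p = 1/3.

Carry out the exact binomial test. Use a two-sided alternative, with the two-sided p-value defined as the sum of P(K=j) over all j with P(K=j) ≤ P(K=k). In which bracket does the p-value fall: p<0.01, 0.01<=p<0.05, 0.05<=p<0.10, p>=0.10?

Exact binomial: n=11, k=2, p₀=1/3=0.3333
P(X=j) = C(n,j)·p₀^j·(1−p₀)^(n−j); p = Σ P(X=j) over j with P(X=j) ≤ P(X=2)
p-value (two-sided) = 0.35620
→ bracket: p>=0.10

p-value bracket: p>=0.10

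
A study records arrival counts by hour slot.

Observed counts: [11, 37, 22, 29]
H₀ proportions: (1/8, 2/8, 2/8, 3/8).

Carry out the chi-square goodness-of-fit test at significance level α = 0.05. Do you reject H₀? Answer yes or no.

reject H₀: yes

n = 99; E_i = n·p_i = [12.38, 24.75, 24.75, 37.12]
χ² = (11−12.38)²/12.38 + (37−24.75)²/24.75 + (22−24.75)²/24.75 + (29−37.12)²/37.12 = 8.2997
df = 3
p-value (upper-tail) = 0.04021
At α=0.05: p < α → reject H₀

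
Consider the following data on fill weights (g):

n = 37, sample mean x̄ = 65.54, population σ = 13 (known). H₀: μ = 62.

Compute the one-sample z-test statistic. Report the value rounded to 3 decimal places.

SE = σ/√n = 13/√37 = 2.1372
z = (x̄−μ₀)/SE = (65.54−62)/2.1372 = 1.6564

test statistic = 1.656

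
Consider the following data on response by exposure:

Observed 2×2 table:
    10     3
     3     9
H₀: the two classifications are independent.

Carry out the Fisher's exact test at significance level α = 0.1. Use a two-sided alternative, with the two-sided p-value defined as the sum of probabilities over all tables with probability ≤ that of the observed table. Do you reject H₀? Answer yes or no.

reject H₀: yes

Margins: r₁=13, r₂=12, c₁=13, c₂=12, n=25
p_obs = C(13,10)·C(12,3)/C(25,13); sum pmf over tables with pmf ≤ p_obs
p-value (two-sided) = 0.01693
At α=0.1: p < α → reject H₀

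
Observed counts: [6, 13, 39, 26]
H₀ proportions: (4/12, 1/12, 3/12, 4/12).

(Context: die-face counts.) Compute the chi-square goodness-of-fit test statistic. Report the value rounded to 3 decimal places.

test statistic = 38.000

n = 84; E_i = n·p_i = [28.00, 7.00, 21.00, 28.00]
χ² = (6−28.00)²/28.00 + (13−7.00)²/7.00 + (39−21.00)²/21.00 + (26−28.00)²/28.00 = 38.0000
df = 3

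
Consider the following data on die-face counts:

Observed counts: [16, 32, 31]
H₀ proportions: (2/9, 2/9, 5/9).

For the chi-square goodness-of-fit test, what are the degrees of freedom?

degrees of freedom = 2

df = k − 1 = 3 − 1 = 2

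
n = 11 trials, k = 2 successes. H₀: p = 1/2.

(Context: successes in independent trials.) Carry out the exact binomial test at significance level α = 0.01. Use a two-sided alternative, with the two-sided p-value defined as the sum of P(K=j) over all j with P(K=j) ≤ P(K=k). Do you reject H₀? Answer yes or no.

Exact binomial: n=11, k=2, p₀=1/2=0.5000
P(X=j) = C(n,j)·p₀^j·(1−p₀)^(n−j); p = Σ P(X=j) over j with P(X=j) ≤ P(X=2)
p-value (two-sided) = 0.06543
At α=0.01: p ≥ α → fail to reject H₀

reject H₀: no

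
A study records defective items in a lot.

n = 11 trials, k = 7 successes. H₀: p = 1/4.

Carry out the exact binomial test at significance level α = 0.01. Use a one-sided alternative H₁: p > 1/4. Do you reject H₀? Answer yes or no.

Exact binomial: n=11, k=7, p₀=1/4=0.2500
P(X≥7) from Σ C(n,i)·p₀^i·(1−p₀)^(n−i)
p-value (one-sided, H₁ greater) = 0.00756
At α=0.01: p < α → reject H₀

reject H₀: yes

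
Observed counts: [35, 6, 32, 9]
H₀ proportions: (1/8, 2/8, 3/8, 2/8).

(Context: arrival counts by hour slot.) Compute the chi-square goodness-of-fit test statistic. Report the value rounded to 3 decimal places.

test statistic = 76.520

n = 82; E_i = n·p_i = [10.25, 20.50, 30.75, 20.50]
χ² = (35−10.25)²/10.25 + (6−20.50)²/20.50 + (32−30.75)²/30.75 + (9−20.50)²/20.50 = 76.5203
df = 3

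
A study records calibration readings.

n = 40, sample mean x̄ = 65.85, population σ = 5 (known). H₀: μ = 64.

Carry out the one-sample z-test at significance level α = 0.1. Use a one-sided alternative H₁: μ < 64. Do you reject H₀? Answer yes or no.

reject H₀: no

SE = σ/√n = 5/√40 = 0.7906
z = (x̄−μ₀)/SE = (65.85−64)/0.7906 = 2.3401
p-value (one-sided, H₁ less) = 0.99036
At α=0.1: p ≥ α → fail to reject H₀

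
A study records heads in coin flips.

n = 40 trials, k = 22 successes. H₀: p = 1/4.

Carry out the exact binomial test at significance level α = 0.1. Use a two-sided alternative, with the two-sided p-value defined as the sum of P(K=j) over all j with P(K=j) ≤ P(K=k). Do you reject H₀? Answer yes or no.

Exact binomial: n=40, k=22, p₀=1/4=0.2500
P(X=j) = C(n,j)·p₀^j·(1−p₀)^(n−j); p = Σ P(X=j) over j with P(X=j) ≤ P(X=22)
p-value (two-sided) = 0.00006
At α=0.1: p < α → reject H₀

reject H₀: yes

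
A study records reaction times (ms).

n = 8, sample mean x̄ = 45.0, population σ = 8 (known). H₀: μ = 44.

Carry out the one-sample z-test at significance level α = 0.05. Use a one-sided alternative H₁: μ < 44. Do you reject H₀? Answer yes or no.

SE = σ/√n = 8/√8 = 2.8284
z = (x̄−μ₀)/SE = (45.0−44)/2.8284 = 0.3536
p-value (one-sided, H₁ less) = 0.63816
At α=0.05: p ≥ α → fail to reject H₀

reject H₀: no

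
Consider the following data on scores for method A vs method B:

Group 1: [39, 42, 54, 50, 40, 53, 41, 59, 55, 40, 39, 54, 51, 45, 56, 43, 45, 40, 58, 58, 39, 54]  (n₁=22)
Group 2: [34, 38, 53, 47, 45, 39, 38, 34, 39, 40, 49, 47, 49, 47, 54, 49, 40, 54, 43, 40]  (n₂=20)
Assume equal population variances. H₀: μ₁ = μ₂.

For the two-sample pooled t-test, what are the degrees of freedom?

degrees of freedom = 40

df = n₁ + n₂ − 2 = 22 + 20 − 2 = 40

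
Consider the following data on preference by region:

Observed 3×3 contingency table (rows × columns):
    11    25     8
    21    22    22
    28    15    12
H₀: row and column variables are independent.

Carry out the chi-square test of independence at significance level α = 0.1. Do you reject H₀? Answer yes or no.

reject H₀: yes

Row totals [44, 65, 55], col totals [60, 62, 42], n=164
χ² = (11−16.10)²/16.10 + (25−16.63)²/16.63 + (8−11.27)²/11.27 + (21−23.78)²/23.78 + (22−24.57)²/24.57 + (22−16.65)²/16.65 + (28−20.12)²/20.12 + (15−20.79)²/20.79 + (12−14.09)²/14.09 = 14.0929
df = 4
p-value (upper-tail) = 0.00700
At α=0.1: p < α → reject H₀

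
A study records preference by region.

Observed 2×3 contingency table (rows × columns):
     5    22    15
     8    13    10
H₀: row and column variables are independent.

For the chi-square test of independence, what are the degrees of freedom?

degrees of freedom = 2

df = (r−1)(c−1) = (2−1)·(3−1) = 2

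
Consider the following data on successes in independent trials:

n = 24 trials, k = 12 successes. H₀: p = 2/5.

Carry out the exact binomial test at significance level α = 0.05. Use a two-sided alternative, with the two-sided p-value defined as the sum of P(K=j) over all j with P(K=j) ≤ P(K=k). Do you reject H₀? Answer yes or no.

reject H₀: no

Exact binomial: n=24, k=12, p₀=2/5=0.4000
P(X=j) = C(n,j)·p₀^j·(1−p₀)^(n−j); p = Σ P(X=j) over j with P(X=j) ≤ P(X=12)
p-value (two-sided) = 0.40497
At α=0.05: p ≥ α → fail to reject H₀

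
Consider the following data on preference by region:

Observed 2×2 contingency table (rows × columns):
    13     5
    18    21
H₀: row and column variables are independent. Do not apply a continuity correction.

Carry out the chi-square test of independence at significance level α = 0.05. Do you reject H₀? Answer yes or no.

reject H₀: no

Row totals [18, 39], col totals [31, 26], n=57
χ² = (13−9.79)²/9.79 + (5−8.21)²/8.21 + (18−21.21)²/21.21 + (21−17.79)²/17.79 = 3.3737
df = 1
p-value (upper-tail) = 0.06625
At α=0.05: p ≥ α → fail to reject H₀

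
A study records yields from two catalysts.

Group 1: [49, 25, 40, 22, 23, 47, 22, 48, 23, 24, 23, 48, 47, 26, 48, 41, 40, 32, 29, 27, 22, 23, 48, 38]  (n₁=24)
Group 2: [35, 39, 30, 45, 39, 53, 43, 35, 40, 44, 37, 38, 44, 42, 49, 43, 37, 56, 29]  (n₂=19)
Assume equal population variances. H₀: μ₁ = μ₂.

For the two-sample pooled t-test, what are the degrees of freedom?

df = n₁ + n₂ − 2 = 24 + 19 − 2 = 41

degrees of freedom = 41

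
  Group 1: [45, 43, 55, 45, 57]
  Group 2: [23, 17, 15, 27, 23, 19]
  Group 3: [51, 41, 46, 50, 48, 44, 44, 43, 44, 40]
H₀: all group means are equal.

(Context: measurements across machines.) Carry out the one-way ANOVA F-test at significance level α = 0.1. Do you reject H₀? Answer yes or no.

Group means [49.00, 20.67, 45.10], grand mean 39.048
SSB = Σnᵢ(x̄ᵢ−x̄)² = 2888.719; SSW = ΣΣ(x−x̄ᵢ)² = 386.233
MSB = 2888.719/2 = 1444.3595; MSW = 386.233/18 = 21.4574
F = MSB/MSW = 67.3129
df = (2, 18)
p-value (upper-tail) = 0.00000
At α=0.1: p < α → reject H₀

reject H₀: yes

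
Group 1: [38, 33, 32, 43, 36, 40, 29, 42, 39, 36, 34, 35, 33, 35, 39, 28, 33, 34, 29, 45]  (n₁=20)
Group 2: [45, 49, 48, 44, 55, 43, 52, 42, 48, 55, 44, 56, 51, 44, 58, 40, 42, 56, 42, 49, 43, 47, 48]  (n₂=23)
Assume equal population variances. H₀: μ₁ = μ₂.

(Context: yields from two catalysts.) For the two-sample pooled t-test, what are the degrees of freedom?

degrees of freedom = 41

df = n₁ + n₂ − 2 = 20 + 23 − 2 = 41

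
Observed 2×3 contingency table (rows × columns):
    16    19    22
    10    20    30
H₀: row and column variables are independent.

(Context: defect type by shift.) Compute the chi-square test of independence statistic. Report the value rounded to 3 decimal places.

Row totals [57, 60], col totals [26, 39, 52], n=117
χ² = (16−12.67)²/12.67 + (19−19.00)²/19.00 + (22−25.33)²/25.33 + (10−13.33)²/13.33 + (20−20.00)²/20.00 + (30−26.67)²/26.67 = 2.5658
df = 2

test statistic = 2.566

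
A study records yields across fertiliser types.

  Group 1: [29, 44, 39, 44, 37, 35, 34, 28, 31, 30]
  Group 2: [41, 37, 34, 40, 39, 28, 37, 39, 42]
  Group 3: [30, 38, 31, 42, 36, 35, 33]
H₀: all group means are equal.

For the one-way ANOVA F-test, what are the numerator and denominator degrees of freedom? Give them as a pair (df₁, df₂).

k = 3 groups, N = 26 total
df = (k−1, N−k) = (3−1, 26−3) = (2, 23)

degrees of freedom = [2, 23]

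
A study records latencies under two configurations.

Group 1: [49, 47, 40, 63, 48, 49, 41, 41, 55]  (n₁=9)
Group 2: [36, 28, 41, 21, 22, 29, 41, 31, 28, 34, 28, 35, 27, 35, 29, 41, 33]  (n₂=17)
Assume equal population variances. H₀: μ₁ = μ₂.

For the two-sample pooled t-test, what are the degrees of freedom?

degrees of freedom = 24

df = n₁ + n₂ − 2 = 9 + 17 − 2 = 24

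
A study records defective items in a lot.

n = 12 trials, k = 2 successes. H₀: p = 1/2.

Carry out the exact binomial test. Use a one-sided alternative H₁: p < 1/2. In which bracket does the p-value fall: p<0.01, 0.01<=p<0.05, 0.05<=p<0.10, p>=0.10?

p-value bracket: 0.01<=p<0.05

Exact binomial: n=12, k=2, p₀=1/2=0.5000
P(X≤2) from Σ C(n,i)·p₀^i·(1−p₀)^(n−i)
p-value (one-sided, H₁ less) = 0.01929
→ bracket: 0.01<=p<0.05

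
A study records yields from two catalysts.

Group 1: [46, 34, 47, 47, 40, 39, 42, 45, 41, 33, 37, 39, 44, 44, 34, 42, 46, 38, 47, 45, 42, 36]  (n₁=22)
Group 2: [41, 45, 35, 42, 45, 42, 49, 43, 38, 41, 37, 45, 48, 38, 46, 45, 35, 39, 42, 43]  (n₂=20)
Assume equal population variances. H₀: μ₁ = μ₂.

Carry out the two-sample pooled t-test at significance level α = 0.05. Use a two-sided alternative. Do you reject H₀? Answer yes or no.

x̄₁=41.273, s₁=4.527, n₁=22
x̄₂=41.950, s₂=4.006, n₂=20
s_p² = [21·4.527² + 19·4.006²]/40 = 18.3828
SE = √(s_p²·(1/22+1/20)) = 1.3247
t = (41.273−41.950)/1.3247 = -0.5113
df = 40
p-value (two-sided) = 0.61197
At α=0.05: p ≥ α → fail to reject H₀

reject H₀: no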